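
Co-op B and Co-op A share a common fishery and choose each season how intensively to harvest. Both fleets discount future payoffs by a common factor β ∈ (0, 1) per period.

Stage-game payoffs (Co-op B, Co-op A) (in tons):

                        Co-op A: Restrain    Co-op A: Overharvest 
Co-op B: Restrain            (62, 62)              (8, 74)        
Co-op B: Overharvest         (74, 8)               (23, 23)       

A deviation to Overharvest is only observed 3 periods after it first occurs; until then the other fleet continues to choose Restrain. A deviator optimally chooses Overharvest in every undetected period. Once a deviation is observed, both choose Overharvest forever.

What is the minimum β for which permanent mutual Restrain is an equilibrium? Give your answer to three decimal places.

0.617

The best deviation is to choose Overharvest for all 3 undetected periods, earning 74 each, then 23 forever once detected.
Deviation value: 74(1−β^3)/(1−β) + 23β^3/(1−β); cooperation value: 62/(1−β).
IC: 62 ≥ 74(1−β^3) + 23β^3 = 74 − 51β^3.
So β^3 ≥ 12/51 = 4/17, giving β ≥ (4/17)^(1/3) ≈ 0.617.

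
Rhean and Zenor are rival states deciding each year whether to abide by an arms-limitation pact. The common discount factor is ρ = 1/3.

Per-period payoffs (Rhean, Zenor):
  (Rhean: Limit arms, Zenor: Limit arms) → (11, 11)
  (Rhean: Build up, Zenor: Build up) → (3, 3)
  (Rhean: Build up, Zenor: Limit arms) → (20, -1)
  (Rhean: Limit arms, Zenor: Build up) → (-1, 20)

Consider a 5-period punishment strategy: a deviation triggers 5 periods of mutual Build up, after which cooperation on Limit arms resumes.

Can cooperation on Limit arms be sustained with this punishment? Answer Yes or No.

IC: ρ+…+ρ^5 ≥ (20−11)/(11−3) = 9/8.
At ρ = 1/3: partial sum = 0.4979 < 1.1250. Cooperation not sustainable.

No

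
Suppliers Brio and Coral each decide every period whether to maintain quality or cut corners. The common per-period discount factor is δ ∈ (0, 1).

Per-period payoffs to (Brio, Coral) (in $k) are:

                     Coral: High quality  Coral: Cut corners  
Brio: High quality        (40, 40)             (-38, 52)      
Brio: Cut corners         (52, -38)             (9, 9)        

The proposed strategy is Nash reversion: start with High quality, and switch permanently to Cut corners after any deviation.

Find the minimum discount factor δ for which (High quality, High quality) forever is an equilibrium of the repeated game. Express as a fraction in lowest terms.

12/43

40/(1−δ) ≥ 52 + 9δ/(1−δ)
40 ≥ 52 − 43δ
δ ≥ 12/43.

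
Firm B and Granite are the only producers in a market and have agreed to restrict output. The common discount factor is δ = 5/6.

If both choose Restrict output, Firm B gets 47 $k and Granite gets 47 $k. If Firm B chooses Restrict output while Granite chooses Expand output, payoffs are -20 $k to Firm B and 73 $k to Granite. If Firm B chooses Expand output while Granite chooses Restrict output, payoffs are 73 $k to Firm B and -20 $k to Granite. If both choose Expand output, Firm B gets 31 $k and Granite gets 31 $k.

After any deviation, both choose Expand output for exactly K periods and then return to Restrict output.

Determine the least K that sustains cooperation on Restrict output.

3

No profitable deviation requires (47−31)(δ+…+δ^K) ≥ 73−47, i.e. δ+…+δ^K ≥ 13/8 ≈ 1.6250.
With δ = 5/6, the partial sums are K=1: 0.8333, K=2: 1.5278, K=3: 2.1065.
K = 3 is the first length at which the sum reaches 1.6250.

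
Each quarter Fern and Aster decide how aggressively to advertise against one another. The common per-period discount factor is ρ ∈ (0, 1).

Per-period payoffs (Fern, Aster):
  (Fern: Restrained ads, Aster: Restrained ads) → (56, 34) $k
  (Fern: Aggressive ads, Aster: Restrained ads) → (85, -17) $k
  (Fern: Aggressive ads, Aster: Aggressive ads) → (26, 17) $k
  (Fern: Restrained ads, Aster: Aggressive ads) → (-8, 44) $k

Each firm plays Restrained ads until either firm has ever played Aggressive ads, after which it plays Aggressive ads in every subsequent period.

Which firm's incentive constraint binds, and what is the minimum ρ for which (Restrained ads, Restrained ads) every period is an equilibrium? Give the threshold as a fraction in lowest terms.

For Fern: deviation gain 85−56 = 29, per-period punishment loss 56−26 = 30. IC gives ρ ≥ 29/59.
For Aster: gain 10, loss 17 per period, so ρ ≥ 10/27.
The tighter constraint is Fern's, so cooperation needs ρ ≥ 29/59.

Fern; ρ ≥ 29/59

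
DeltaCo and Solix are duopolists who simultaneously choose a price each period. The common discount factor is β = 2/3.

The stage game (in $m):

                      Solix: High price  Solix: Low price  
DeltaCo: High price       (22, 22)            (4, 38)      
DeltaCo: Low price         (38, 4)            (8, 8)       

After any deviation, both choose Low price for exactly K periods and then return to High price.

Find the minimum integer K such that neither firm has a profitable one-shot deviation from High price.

IC: β(1−β^K)/(1−β) ≥ (38−22)/(22−8) = 8/7.
With β = 2/3: need 1 − β^K ≥ 8/7·(1−2/3)/(2/3), i.e. β^K ≤ 0.4286.
Since (2/3)^2 = 0.4444 and (2/3)^3 = 0.2963, the smallest such K is 3.

3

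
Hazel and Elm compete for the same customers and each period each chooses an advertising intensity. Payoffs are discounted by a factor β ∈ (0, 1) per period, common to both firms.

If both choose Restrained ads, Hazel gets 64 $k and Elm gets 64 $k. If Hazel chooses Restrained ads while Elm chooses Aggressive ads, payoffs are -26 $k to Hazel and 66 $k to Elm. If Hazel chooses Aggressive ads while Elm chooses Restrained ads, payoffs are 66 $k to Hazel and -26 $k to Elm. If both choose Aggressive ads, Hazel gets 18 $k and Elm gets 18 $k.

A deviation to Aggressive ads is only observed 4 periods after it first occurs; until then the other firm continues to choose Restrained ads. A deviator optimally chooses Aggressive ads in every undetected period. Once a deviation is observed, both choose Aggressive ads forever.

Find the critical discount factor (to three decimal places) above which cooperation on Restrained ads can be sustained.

0.452

Deviating for the 4 undetected periods gains 66−64 = 2 per period over cooperation, then loses 64−18 = 46 per period forever once punishment starts.
Gain: 2(1 + β + … + β^3); loss: 46·β^4/(1−β).
No profitable deviation ⇔ 2(1−β^4) ≤ 46·β^4, i.e. β^4 ≥ 2/(2+46) = 1/24.
Hence β ≥ (1/24)^(1/4) ≈ 0.452.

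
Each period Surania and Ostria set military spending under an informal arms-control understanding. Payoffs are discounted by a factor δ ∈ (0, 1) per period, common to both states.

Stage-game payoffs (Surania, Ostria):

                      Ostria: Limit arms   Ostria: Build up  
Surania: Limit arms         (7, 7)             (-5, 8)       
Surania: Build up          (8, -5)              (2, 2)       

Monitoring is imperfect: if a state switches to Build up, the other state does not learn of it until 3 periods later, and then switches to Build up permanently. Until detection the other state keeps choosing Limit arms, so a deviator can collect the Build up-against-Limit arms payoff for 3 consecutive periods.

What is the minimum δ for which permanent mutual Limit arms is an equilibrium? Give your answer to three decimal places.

Deviating for the 3 undetected periods gains 8−7 = 1 per period over cooperation, then loses 7−2 = 5 per period forever once punishment starts.
Gain: 1(1 + δ + … + δ^2); loss: 5·δ^3/(1−δ).
No profitable deviation ⇔ 1(1−δ^3) ≤ 5·δ^3, i.e. δ^3 ≥ 1/(1+5) = 1/6.
Hence δ ≥ (1/6)^(1/3) ≈ 0.550.

0.550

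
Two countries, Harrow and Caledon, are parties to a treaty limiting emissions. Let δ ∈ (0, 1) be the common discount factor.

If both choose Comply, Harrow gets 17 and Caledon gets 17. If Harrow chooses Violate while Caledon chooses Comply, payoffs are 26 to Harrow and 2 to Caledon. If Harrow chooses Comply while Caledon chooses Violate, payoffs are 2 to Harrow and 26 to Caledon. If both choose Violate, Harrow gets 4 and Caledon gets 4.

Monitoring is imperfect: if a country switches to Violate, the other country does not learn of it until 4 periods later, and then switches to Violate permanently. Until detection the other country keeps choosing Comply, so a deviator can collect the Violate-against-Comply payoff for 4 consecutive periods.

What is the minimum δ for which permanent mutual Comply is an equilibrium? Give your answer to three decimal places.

The best deviation is to choose Violate for all 4 undetected periods, earning 26 each, then 4 forever once detected.
Deviation value: 26(1−δ^4)/(1−δ) + 4δ^4/(1−δ); cooperation value: 17/(1−δ).
IC: 17 ≥ 26(1−δ^4) + 4δ^4 = 26 − 22δ^4.
So δ^4 ≥ 9/22, giving δ ≥ (9/22)^(1/4) ≈ 0.800.

0.800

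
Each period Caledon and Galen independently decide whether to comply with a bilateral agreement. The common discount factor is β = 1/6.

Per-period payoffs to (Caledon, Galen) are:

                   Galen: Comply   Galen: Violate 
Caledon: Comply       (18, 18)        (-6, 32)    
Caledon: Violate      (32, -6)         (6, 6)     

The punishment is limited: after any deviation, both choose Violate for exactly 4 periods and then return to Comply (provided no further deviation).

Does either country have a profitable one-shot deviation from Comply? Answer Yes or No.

Yes

A one-shot deviation gives 32 now, then 6 for 4 periods, then back to 18.
Gain from deviating: (32−18) today; loss: (18−6) in each of the next 4 periods.
No-deviation condition: (18−6)(β+…+β^4) ≥ 32−18, i.e. β+…+β^4 ≥ 7/6.
At β = 1/6: β+…+β^4 = 0.1998 < 1.1667.
So cooperation is not sustainable.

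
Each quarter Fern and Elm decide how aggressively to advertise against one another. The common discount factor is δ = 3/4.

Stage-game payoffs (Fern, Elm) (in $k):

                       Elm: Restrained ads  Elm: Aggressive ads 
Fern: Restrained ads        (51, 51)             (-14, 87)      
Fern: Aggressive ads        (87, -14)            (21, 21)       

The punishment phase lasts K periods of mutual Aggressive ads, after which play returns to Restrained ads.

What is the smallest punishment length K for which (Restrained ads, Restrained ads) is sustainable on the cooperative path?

IC: δ(1−δ^K)/(1−δ) ≥ (87−51)/(51−21) = 6/5.
With δ = 3/4: need 1 − δ^K ≥ 6/5·(1−3/4)/(3/4), i.e. δ^K ≤ 0.6000.
Since (3/4)^1 = 0.7500 and (3/4)^2 = 0.5625, the smallest such K is 2.

2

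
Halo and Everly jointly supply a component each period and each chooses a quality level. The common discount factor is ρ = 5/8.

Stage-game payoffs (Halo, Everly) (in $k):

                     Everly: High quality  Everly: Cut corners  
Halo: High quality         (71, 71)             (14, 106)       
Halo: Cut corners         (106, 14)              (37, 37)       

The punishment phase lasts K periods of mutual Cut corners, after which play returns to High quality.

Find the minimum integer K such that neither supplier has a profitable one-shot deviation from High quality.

No profitable deviation requires (71−37)(ρ+…+ρ^K) ≥ 106−71, i.e. ρ+…+ρ^K ≥ 35/34 ≈ 1.0294.
With ρ = 5/8, the partial sums are K=1: 0.6250, K=2: 1.0156, K=3: 1.2598.
K = 3 is the first length at which the sum reaches 1.0294.

3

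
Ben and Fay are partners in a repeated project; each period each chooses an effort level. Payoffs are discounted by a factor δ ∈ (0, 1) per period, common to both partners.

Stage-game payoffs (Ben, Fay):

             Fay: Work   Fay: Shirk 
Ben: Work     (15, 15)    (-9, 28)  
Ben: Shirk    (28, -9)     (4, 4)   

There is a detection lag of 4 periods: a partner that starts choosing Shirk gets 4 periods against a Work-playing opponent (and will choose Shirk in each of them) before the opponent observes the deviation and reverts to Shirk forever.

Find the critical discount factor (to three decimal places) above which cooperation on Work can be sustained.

Deviating for the 4 undetected periods gains 28−15 = 13 per period over cooperation, then loses 15−4 = 11 per period forever once punishment starts.
Gain: 13(1 + δ + … + δ^3); loss: 11·δ^4/(1−δ).
No profitable deviation ⇔ 13(1−δ^4) ≤ 11·δ^4, i.e. δ^4 ≥ 13/(13+11) = 13/24.
Hence δ ≥ (13/24)^(1/4) ≈ 0.858.

0.858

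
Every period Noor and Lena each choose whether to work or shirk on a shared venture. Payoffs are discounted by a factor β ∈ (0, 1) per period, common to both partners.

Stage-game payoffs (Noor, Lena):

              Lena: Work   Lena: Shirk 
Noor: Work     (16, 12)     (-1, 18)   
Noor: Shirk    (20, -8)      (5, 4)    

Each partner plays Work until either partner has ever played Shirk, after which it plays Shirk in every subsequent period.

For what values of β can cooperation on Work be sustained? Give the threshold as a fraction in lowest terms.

3/7

For Noor: deviation gain 20−16 = 4, per-period punishment loss 16−5 = 11. IC gives β ≥ 4/15.
For Lena: gain 6, loss 8 per period, so β ≥ 6/14 = 3/7.
The tighter constraint is Lena's, so cooperation needs β ≥ 3/7.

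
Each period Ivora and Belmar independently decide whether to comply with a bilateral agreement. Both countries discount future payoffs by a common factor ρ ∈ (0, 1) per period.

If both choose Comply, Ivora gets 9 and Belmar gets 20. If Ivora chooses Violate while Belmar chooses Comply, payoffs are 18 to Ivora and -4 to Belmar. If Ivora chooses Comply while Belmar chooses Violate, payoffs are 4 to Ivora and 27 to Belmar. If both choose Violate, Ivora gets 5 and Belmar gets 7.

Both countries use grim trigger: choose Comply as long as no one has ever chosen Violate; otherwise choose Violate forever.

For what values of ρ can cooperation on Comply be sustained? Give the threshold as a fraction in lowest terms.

9/13

Ivora: cooperation gives 9 each period; deviation gives 18 once then 5 forever.
  9/(1−ρ) ≥ 18 + 5ρ/(1−ρ) ⇒ ρ ≥ 9/13.
Belmar: cooperation gives 20 each period; deviation gives 27 once then 7 forever.
  ρ ≥ 7/20.
Both must hold, so the binding constraint is Ivora's: ρ ≥ 9/13.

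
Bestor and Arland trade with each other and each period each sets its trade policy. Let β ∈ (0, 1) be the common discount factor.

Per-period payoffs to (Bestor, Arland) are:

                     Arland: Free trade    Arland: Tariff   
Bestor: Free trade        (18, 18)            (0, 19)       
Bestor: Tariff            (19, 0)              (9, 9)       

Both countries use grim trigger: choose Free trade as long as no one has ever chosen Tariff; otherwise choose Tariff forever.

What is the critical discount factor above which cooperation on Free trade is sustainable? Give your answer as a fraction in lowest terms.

Under grim trigger the critical discount factor is (T−C)/(T−P) with T = 19, C = 18, P = 9.
β* = (19−18)/(19−9) = 1/10.

1/10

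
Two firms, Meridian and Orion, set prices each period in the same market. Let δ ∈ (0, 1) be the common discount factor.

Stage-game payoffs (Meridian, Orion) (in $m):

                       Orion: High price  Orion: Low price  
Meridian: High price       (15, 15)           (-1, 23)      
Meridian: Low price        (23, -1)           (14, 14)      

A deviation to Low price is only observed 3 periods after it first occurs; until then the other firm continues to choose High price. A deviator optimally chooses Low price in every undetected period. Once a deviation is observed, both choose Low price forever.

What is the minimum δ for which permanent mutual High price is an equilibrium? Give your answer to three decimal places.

0.961

The best deviation is to choose Low price for all 3 undetected periods, earning 23 each, then 14 forever once detected.
Deviation value: 23(1−δ^3)/(1−δ) + 14δ^3/(1−δ); cooperation value: 15/(1−δ).
IC: 15 ≥ 23(1−δ^3) + 14δ^3 = 23 − 9δ^3.
So δ^3 ≥ 8/9, giving δ ≥ (8/9)^(1/3) ≈ 0.961.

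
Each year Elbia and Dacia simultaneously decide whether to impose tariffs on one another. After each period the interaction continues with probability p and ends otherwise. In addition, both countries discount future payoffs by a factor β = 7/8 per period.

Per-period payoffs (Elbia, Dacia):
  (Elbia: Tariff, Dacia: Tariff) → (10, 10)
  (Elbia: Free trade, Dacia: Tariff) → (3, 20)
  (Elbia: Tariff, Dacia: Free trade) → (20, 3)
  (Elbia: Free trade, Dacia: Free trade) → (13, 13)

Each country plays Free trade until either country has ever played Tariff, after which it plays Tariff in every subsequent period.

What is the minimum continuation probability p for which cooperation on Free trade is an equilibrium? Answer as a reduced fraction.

With continuation probability p and discount β, the effective per-period discount factor is βp.
Grim-trigger IC: βp ≥ (20−13)/(20−10) = 7/10.
So p ≥ (7/10)/(7/8) = 4/5.

4/5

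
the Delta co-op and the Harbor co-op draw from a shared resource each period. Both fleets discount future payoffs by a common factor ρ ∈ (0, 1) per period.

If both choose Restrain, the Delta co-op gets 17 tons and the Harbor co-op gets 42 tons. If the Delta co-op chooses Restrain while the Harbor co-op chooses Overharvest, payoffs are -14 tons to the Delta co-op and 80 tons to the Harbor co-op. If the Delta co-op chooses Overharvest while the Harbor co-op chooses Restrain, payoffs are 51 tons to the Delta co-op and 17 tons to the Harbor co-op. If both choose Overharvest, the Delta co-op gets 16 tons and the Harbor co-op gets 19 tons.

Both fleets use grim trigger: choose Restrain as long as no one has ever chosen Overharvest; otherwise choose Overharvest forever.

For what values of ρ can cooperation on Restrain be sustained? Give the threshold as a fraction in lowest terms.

the Delta co-op's threshold: (51−17)/(51−16) = 34/35.
the Harbor co-op's threshold: (80−42)/(80−19) = 38/61.
34/35 > 38/61, so the Delta co-op binds and ρ* = 34/35.

34/35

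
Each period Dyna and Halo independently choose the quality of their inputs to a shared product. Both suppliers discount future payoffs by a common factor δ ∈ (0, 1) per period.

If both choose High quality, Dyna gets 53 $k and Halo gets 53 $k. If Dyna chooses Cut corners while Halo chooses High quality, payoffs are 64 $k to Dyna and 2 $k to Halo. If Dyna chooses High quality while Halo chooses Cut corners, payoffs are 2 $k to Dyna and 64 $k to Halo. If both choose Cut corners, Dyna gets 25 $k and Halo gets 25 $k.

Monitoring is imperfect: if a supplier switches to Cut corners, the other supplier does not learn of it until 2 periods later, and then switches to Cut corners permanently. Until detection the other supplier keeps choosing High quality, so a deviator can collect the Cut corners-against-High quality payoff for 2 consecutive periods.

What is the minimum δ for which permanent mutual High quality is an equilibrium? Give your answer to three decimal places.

The best deviation is to choose Cut corners for all 2 undetected periods, earning 64 each, then 25 forever once detected.
Deviation value: 64(1−δ^2)/(1−δ) + 25δ^2/(1−δ); cooperation value: 53/(1−δ).
IC: 53 ≥ 64(1−δ^2) + 25δ^2 = 64 − 39δ^2.
So δ^2 ≥ 11/39, giving δ ≥ (11/39)^(1/2) ≈ 0.531.

0.531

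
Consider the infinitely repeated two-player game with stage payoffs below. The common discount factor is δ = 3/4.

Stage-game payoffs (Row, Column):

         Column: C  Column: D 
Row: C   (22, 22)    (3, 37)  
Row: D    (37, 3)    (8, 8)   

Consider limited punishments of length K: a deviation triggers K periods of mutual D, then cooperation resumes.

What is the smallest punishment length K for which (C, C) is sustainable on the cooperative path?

Need Σ_{k=1}^{K} δ^k ≥ (37−22)/(22−8) = 1.0714 at δ = 3/4.
At K = 1 the sum is 0.7500 < 1.0714; at K = 2 it is 1.3125 ≥ 1.0714.
So the minimum punishment length is K = 2.

2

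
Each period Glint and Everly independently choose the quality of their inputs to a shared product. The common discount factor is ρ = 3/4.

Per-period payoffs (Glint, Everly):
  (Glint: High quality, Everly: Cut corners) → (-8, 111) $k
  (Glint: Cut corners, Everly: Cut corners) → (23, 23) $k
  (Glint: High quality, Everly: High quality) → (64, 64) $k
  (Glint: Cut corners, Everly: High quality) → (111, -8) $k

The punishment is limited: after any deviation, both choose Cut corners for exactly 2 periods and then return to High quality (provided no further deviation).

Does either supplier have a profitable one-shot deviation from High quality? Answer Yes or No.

No

Comparing payoff streams over the 3 periods until play realigns: cooperate → 64(1+ρ+…+ρ^2); deviate → 111 + 23(ρ+…+ρ^2).
Cooperation is sustained iff (64−23)(ρ+…+ρ^2) ≥ 111−64.
ρ+…+ρ^2 = 3/4·(1−(3/4)^2)/(1−3/4) = 1.3125, and (111−64)/(64−23) = 1.1463.
1.3125 ≥ 1.1463, so cooperation is sustainable.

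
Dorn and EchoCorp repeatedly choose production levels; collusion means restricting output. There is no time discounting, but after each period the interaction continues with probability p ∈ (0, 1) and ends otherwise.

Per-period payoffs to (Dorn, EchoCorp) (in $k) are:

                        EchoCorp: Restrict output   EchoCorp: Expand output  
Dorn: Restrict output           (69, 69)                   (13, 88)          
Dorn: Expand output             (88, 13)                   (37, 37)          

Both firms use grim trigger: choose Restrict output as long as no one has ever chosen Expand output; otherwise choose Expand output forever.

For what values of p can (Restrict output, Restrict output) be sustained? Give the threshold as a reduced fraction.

Expected cooperation value is 69 + p·69 + p²·69 + … = 69/(1−p); deviation gives 88 + p·37/(1−p).
69 ≥ 88(1−p) + 37p ⇒ 51p ≥ 19 ⇒ p ≥ 19/51.

19/51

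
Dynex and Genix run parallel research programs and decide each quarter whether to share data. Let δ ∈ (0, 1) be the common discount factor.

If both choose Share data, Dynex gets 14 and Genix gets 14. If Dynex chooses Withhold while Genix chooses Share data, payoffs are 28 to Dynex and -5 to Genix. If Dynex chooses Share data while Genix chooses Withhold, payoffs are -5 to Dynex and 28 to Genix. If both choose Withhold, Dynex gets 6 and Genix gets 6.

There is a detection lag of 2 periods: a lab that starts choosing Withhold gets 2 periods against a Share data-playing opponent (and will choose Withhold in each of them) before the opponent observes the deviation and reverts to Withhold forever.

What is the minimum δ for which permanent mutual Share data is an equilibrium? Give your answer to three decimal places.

0.798

A deviator earns 28 for 2 periods, then 6 forever; cooperating earns 14 forever. Multiplying the IC by (1−δ):
14 ≥ 28(1−δ^2) + 6δ^2, so 22·δ^2 ≥ 14 and δ^2 ≥ 7/11.
δ ≥ (7/11)^(1/2) ≈ 0.798.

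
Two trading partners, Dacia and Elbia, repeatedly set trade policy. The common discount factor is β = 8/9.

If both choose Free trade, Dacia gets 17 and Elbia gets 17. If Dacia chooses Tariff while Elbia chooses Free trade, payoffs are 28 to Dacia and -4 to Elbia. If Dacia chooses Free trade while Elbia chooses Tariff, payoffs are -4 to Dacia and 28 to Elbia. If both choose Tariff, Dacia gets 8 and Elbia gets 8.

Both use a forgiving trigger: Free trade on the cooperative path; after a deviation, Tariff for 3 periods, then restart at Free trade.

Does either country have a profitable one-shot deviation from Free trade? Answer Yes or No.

No

Comparing payoff streams over the 4 periods until play realigns: cooperate → 17(1+β+…+β^3); deviate → 28 + 8(β+…+β^3).
Cooperation is sustained iff (17−8)(β+…+β^3) ≥ 28−17.
β+…+β^3 = 8/9·(1−(8/9)^3)/(1−8/9) = 2.3813, and (28−17)/(17−8) = 1.2222.
2.3813 ≥ 1.2222, so cooperation is sustainable.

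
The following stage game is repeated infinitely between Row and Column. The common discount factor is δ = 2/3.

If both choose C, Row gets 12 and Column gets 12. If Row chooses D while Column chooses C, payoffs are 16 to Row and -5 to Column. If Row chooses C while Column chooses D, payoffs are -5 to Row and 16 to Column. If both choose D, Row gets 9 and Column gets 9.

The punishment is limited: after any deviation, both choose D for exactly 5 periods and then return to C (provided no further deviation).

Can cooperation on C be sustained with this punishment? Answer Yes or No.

Comparing payoff streams over the 6 periods until play realigns: cooperate → 12(1+δ+…+δ^5); deviate → 16 + 9(δ+…+δ^5).
Cooperation is sustained iff (12−9)(δ+…+δ^5) ≥ 16−12.
δ+…+δ^5 = 2/3·(1−(2/3)^5)/(1−2/3) = 1.7366, and (16−12)/(12−9) = 1.3333.
1.7366 ≥ 1.3333, so cooperation is sustainable.

Yes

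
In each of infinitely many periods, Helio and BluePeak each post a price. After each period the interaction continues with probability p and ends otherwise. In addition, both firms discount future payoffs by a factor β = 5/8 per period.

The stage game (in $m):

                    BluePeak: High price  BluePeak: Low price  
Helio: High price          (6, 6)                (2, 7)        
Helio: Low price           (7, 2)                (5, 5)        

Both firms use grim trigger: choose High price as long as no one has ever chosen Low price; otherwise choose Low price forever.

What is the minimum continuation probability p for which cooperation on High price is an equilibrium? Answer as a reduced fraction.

4/5

Expected continuation weight on next period's payoff is β·p = 5/8·p, which plays the role of the discount factor.
Cooperation requires 5/8·p ≥ (7−6)/(7−5) = 1/2, hence p ≥ 4/5.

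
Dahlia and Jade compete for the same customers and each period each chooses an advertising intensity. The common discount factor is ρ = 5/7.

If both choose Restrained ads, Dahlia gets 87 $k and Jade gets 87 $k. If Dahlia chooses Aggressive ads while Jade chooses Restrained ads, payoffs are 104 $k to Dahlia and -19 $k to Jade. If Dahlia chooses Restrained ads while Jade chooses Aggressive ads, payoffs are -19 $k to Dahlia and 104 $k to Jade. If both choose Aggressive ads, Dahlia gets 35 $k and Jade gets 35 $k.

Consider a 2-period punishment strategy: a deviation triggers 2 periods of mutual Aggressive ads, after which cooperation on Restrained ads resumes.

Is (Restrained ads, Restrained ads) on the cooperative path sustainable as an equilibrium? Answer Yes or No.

Comparing payoff streams over the 3 periods until play realigns: cooperate → 87(1+ρ+…+ρ^2); deviate → 104 + 35(ρ+…+ρ^2).
Cooperation is sustained iff (87−35)(ρ+…+ρ^2) ≥ 104−87.
ρ+…+ρ^2 = 5/7·(1−(5/7)^2)/(1−5/7) = 1.2245, and (104−87)/(87−35) = 0.3269.
1.2245 ≥ 0.3269, so cooperation is sustainable.

Yes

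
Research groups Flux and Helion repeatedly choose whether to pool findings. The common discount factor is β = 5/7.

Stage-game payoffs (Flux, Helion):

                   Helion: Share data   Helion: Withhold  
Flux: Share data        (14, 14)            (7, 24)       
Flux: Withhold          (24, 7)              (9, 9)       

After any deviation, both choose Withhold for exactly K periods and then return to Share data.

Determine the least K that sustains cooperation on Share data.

Need Σ_{k=1}^{K} β^k ≥ (24−14)/(14−9) = 2.0000 at β = 5/7.
At K = 4 the sum is 1.8492 < 2.0000; at K = 5 it is 2.0352 ≥ 2.0000.
So the minimum punishment length is K = 5.

5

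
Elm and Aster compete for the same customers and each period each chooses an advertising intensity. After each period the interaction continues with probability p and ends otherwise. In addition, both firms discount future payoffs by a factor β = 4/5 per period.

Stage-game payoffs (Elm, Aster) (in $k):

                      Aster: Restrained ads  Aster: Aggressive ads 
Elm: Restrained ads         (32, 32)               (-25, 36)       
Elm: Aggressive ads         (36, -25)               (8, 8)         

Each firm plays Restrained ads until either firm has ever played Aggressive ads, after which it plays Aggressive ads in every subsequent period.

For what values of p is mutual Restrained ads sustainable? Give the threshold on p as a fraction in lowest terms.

Expected continuation weight on next period's payoff is β·p = 4/5·p, which plays the role of the discount factor.
Cooperation requires 4/5·p ≥ (36−32)/(36−8) = 1/7, hence p ≥ 5/28.

5/28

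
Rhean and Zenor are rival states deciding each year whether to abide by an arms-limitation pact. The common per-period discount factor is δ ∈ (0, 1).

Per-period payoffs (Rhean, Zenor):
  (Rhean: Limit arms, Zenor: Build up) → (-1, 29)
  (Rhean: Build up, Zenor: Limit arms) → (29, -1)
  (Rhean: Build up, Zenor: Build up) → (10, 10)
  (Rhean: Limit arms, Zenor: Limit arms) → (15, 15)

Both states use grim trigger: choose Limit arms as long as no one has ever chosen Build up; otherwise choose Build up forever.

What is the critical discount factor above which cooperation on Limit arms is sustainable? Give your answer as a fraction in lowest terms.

15/(1−δ) ≥ 29 + 10δ/(1−δ)
15 ≥ 29 − 19δ
δ ≥ 14/19.

14/19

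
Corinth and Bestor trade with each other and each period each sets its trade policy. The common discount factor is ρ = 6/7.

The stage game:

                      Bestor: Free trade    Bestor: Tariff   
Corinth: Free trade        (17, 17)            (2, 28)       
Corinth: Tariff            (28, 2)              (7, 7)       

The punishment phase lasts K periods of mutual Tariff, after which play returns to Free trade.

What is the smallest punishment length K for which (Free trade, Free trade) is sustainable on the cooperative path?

2

Need Σ_{k=1}^{K} ρ^k ≥ (28−17)/(17−7) = 1.1000 at ρ = 6/7.
At K = 1 the sum is 0.8571 < 1.1000; at K = 2 it is 1.5918 ≥ 1.1000.
So the minimum punishment length is K = 2.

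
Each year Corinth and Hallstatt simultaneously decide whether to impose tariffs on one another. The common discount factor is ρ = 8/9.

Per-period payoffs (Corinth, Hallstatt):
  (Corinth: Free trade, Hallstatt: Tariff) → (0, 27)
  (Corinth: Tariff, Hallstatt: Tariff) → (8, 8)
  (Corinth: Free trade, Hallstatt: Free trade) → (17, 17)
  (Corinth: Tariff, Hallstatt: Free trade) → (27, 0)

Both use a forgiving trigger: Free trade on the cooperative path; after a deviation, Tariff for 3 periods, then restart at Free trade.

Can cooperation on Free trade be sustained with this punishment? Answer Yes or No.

A one-shot deviation gives 27 now, then 8 for 3 periods, then back to 17.
Gain from deviating: (27−17) today; loss: (17−8) in each of the next 3 periods.
No-deviation condition: (17−8)(ρ+…+ρ^3) ≥ 27−17, i.e. ρ+…+ρ^3 ≥ 10/9.
At ρ = 8/9: ρ+…+ρ^3 = 2.3813 ≥ 1.1111.
So cooperation is sustainable.

Yes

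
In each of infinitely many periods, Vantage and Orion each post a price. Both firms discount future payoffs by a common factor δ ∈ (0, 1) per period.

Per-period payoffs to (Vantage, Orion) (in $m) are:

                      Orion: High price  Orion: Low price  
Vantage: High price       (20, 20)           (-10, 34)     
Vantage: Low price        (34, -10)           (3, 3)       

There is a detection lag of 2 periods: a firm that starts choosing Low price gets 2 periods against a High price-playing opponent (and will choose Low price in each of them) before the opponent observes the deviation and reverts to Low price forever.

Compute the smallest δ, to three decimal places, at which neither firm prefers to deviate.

0.672

The best deviation is to choose Low price for all 2 undetected periods, earning 34 each, then 3 forever once detected.
Deviation value: 34(1−δ^2)/(1−δ) + 3δ^2/(1−δ); cooperation value: 20/(1−δ).
IC: 20 ≥ 34(1−δ^2) + 3δ^2 = 34 − 31δ^2.
So δ^2 ≥ 14/31, giving δ ≥ (14/31)^(1/2) ≈ 0.672.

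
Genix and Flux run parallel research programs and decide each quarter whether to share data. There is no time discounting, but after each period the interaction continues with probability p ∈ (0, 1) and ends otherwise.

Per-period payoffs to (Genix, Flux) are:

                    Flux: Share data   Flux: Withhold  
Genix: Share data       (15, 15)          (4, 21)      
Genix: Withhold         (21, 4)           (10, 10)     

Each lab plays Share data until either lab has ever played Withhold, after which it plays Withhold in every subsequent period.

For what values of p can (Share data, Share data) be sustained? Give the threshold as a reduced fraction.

Expected cooperation value is 15 + p·15 + p²·15 + … = 15/(1−p); deviation gives 21 + p·10/(1−p).
15 ≥ 21(1−p) + 10p ⇒ 11p ≥ 6 ⇒ p ≥ 6/11.

6/11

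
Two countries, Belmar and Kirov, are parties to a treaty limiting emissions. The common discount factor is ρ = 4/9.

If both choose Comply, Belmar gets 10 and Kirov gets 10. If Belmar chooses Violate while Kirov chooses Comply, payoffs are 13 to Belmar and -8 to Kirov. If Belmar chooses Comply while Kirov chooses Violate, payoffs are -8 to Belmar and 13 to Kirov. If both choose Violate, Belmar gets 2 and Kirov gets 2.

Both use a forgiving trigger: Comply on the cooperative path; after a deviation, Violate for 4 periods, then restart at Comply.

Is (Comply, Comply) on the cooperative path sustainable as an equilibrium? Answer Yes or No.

Yes

Comparing payoff streams over the 5 periods until play realigns: cooperate → 10(1+ρ+…+ρ^4); deviate → 13 + 2(ρ+…+ρ^4).
Cooperation is sustained iff (10−2)(ρ+…+ρ^4) ≥ 13−10.
ρ+…+ρ^4 = 4/9·(1−(4/9)^4)/(1−4/9) = 0.7688, and (13−10)/(10−2) = 0.3750.
0.7688 ≥ 0.3750, so cooperation is sustainable.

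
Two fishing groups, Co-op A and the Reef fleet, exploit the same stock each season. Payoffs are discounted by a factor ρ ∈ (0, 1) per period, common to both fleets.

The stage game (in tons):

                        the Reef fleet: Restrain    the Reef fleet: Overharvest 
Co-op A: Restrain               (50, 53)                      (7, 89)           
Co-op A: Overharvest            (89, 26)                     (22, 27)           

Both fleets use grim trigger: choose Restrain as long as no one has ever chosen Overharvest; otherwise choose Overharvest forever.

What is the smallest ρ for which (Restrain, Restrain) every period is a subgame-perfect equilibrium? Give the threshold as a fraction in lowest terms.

Co-op A's threshold: (89−50)/(89−22) = 39/67.
the Reef fleet's threshold: (89−53)/(89−27) = 18/31.
39/67 > 18/31, so Co-op A binds and ρ* = 39/67.

39/67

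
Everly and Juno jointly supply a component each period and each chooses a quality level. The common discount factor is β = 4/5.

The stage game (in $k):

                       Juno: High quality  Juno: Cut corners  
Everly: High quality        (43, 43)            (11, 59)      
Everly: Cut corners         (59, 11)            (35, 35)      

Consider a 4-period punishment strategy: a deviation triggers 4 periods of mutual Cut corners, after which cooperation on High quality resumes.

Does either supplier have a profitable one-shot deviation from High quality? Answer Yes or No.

IC: β+…+β^4 ≥ (59−43)/(43−35) = 2.
At β = 4/5: partial sum = 2.3616 ≥ 2.0000. Cooperation sustainable.

No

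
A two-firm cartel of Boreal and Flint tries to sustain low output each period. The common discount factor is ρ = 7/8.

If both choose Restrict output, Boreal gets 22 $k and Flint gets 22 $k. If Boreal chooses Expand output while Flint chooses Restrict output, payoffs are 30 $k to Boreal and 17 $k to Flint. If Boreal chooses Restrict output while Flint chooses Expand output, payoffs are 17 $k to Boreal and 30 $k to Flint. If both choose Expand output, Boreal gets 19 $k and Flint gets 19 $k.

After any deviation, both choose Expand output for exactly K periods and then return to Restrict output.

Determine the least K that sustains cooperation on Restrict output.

4

Need Σ_{k=1}^{K} ρ^k ≥ (30−22)/(22−19) = 2.6667 at ρ = 7/8.
At K = 3 the sum is 2.3105 < 2.6667; at K = 4 it is 2.8967 ≥ 2.6667.
So the minimum punishment length is K = 4.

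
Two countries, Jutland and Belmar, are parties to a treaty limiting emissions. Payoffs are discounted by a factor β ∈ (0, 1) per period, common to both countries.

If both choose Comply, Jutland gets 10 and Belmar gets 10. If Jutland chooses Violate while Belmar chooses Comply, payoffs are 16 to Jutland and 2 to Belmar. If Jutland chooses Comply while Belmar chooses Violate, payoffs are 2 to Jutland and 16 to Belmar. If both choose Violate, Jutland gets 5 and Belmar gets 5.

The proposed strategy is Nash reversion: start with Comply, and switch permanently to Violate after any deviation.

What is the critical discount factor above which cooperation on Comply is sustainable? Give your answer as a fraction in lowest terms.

Cooperation forever yields 10 each period: 10/(1−β).
Deviating yields 16 once, then 5 forever: 16 + 5β/(1−β).
No profitable deviation requires 10/(1−β) ≥ 16 + 5β/(1−β).
Multiplying by (1−β): 10 ≥ 16(1−β) + 5β = 16 − 11β.
So 11β ≥ 6, i.e. β ≥ 6/11.

6/11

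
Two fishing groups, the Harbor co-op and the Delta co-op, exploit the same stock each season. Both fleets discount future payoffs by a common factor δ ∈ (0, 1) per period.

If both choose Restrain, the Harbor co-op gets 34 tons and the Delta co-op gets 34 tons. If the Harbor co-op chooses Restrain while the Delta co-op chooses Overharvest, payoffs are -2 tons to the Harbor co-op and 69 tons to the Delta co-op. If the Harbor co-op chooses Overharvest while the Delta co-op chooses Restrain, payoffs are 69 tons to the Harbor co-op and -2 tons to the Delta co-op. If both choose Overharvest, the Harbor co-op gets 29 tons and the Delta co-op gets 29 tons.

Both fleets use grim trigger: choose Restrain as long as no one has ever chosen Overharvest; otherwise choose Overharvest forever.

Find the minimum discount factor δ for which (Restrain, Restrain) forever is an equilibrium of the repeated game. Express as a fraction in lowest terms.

7/8

34/(1−δ) ≥ 69 + 29δ/(1−δ)
34 ≥ 69 − 40δ
δ ≥ 35/40 = 7/8.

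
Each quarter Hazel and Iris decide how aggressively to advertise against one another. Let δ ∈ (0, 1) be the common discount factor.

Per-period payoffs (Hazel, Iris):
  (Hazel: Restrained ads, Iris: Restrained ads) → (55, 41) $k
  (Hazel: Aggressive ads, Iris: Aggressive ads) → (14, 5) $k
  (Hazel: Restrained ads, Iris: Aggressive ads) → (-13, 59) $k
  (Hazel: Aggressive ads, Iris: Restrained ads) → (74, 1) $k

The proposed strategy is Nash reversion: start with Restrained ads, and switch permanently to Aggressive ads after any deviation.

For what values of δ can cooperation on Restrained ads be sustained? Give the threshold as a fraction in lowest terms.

Hazel: cooperation gives 55 each period; deviation gives 74 once then 14 forever.
  55/(1−δ) ≥ 74 + 14δ/(1−δ) ⇒ δ ≥ 19/60.
Iris: cooperation gives 41 each period; deviation gives 59 once then 5 forever.
  δ ≥ 18/54 = 1/3.
Both must hold, so the binding constraint is Iris's: δ ≥ 1/3.

1/3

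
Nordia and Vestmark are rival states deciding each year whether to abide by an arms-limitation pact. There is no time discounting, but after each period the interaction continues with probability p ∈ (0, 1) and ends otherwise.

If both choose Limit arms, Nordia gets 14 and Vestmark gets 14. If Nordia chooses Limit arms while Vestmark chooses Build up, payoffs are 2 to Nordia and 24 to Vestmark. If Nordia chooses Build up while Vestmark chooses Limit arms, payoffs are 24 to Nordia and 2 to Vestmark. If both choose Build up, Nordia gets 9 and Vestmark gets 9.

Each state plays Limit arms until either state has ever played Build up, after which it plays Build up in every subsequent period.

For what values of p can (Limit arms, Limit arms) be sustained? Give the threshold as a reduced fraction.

Expected cooperation value is 14 + p·14 + p²·14 + … = 14/(1−p); deviation gives 24 + p·9/(1−p).
14 ≥ 24(1−p) + 9p ⇒ 15p ≥ 10 ⇒ p ≥ 10/15 = 2/3.

2/3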